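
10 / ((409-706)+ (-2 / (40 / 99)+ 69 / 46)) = -200 / 6009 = -0.03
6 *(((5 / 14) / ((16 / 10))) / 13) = 75 / 728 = 0.10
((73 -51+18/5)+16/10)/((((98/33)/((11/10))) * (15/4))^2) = 1991176/7503125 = 0.27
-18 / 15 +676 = 674.80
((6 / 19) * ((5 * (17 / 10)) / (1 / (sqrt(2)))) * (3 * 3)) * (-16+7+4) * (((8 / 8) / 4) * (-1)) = 2295 * sqrt(2) / 76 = 42.71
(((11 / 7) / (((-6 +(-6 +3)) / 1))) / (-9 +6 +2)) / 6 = 11 / 378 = 0.03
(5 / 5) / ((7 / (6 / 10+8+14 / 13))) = 629 / 455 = 1.38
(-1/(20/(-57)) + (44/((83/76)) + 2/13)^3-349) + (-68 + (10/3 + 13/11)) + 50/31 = 1689713460866232089/25702180157940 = 65742.03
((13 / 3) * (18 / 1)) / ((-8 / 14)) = -273 / 2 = -136.50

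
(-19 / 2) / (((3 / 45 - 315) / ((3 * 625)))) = 534375 / 9448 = 56.56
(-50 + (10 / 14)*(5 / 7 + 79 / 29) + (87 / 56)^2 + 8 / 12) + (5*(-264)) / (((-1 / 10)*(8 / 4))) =1788560071 / 272832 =6555.54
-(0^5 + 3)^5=-243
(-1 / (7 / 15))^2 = 225 / 49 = 4.59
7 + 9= 16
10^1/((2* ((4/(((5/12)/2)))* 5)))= 5/96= 0.05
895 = 895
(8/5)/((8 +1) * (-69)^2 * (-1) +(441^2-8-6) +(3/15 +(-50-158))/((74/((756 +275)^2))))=-592/1048317819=-0.00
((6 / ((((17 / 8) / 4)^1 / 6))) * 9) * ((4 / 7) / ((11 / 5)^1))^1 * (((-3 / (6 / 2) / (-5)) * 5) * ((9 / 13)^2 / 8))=2099520 / 221221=9.49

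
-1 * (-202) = 202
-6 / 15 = -0.40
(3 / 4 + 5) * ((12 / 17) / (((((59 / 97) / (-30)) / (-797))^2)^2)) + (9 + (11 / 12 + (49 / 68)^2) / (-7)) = 11403614592001036745654440769137 / 1176644222544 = 9691642021872592415.41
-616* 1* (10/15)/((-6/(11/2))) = 3388/9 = 376.44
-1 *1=-1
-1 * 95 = -95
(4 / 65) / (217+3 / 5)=0.00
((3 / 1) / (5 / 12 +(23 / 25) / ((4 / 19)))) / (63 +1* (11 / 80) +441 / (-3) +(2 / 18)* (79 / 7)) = -1134000 / 149468573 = -0.01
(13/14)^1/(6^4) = 13/18144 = 0.00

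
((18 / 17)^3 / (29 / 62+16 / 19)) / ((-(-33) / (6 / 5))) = 13740192 / 416941745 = 0.03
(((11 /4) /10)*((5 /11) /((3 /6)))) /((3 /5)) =5 /12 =0.42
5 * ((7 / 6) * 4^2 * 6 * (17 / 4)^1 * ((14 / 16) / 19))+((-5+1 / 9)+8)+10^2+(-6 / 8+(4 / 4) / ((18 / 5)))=145175 / 684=212.24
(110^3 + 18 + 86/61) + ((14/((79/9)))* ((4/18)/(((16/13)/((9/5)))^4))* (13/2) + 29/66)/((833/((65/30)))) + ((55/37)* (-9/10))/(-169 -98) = 71346586670625725587310887/53602963521085440000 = 1331019.44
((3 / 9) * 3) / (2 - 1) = 1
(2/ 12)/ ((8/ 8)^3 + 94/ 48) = 4/ 71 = 0.06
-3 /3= -1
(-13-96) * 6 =-654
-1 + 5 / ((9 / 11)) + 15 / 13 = 6.26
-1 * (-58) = 58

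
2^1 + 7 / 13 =2.54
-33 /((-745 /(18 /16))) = 297 /5960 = 0.05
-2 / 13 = -0.15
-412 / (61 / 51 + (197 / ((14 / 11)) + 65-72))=-294168 / 106373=-2.77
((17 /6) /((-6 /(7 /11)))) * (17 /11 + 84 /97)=-0.72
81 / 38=2.13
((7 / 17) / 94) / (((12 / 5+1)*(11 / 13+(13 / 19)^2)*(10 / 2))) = 32851 / 167559888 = 0.00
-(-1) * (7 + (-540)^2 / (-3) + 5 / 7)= -680346 / 7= -97192.29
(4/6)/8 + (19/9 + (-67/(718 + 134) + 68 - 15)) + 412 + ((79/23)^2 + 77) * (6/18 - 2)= 107872313/338031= 319.12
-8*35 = -280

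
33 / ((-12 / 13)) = -143 / 4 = -35.75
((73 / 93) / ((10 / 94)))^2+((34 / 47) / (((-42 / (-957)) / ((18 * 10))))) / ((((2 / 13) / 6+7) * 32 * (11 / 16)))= 717669696928 / 9745909425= 73.64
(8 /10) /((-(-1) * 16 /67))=3.35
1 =1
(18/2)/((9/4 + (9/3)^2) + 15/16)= 48/65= 0.74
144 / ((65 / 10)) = 288 / 13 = 22.15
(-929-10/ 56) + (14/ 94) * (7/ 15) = -929.11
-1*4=-4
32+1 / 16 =513 / 16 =32.06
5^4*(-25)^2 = 390625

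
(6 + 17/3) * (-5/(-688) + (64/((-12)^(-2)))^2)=2045226516655/2064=990904320.08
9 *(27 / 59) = 243 / 59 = 4.12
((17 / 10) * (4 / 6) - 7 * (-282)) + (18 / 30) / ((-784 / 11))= 23227469 / 11760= 1975.12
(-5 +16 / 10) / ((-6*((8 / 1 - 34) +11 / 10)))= -17 / 747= -0.02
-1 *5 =-5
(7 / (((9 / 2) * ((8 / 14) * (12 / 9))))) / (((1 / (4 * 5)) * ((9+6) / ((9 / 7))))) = 7 / 2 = 3.50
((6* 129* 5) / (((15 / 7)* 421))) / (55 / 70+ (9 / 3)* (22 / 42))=8428 / 4631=1.82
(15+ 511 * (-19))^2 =93973636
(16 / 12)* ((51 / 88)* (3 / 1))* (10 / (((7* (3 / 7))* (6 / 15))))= 425 / 22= 19.32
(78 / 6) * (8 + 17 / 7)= 949 / 7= 135.57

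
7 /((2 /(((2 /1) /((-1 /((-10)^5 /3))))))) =700000 /3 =233333.33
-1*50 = -50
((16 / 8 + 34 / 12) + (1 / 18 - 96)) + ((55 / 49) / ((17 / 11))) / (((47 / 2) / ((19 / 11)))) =-32085010 / 352359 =-91.06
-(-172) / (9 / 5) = 860 / 9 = 95.56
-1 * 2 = -2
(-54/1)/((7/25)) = -1350/7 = -192.86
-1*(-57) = 57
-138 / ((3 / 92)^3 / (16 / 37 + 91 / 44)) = -12151815584 / 1221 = -9952346.92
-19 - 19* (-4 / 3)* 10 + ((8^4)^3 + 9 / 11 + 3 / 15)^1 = 11338713700273 / 165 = 68719476971.35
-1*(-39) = 39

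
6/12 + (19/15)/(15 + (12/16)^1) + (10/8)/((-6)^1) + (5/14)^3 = 19339/46305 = 0.42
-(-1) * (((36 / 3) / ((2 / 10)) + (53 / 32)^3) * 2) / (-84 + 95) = 2114957 / 180224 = 11.74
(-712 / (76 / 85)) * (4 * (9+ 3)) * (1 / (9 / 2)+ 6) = -13556480 / 57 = -237832.98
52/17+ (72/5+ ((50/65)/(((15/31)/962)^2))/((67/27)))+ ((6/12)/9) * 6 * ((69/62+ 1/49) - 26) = 63597878057521/51904230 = 1225292.78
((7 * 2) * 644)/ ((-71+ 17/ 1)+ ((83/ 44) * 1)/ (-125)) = -49588000/ 297083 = -166.92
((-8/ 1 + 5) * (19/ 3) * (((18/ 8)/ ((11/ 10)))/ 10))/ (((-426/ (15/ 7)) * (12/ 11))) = 285/ 15904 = 0.02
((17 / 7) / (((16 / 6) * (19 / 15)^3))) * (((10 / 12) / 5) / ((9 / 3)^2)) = 6375 / 768208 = 0.01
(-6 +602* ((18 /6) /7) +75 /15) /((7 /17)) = 4369 /7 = 624.14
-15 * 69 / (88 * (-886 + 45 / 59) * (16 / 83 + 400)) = 1689465 / 50888594944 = 0.00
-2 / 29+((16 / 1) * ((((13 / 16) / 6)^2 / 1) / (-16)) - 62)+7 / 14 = -16460069 / 267264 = -61.59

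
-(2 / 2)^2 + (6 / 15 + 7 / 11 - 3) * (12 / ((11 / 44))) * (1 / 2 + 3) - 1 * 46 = -20729 / 55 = -376.89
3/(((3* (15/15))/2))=2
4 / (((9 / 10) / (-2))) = -80 / 9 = -8.89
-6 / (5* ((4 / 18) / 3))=-81 / 5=-16.20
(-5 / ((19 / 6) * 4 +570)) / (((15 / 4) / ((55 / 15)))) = -11 / 1311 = -0.01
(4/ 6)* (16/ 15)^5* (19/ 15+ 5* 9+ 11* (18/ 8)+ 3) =68.14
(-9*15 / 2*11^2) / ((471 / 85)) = -462825 / 314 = -1473.96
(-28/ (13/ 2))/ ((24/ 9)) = -21/ 13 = -1.62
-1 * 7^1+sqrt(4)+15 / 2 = 5 / 2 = 2.50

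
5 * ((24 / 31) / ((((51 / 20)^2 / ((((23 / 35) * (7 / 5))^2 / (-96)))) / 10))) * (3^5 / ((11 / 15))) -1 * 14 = -3093646 / 98549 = -31.39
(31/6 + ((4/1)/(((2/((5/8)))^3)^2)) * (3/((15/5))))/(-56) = -65058587/704643072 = -0.09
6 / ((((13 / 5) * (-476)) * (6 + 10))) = -0.00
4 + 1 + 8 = 13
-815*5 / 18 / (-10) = 815 / 36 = 22.64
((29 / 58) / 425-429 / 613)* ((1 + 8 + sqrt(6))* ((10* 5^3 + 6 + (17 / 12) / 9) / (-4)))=9877415921* sqrt(6) / 45018720 + 9877415921 / 5002080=2512.10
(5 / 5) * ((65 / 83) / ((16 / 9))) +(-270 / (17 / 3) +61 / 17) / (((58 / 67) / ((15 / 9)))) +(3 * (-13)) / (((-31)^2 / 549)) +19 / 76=-200860117669 / 1887511632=-106.42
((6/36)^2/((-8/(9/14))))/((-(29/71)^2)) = 5041/376768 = 0.01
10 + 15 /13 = 145 /13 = 11.15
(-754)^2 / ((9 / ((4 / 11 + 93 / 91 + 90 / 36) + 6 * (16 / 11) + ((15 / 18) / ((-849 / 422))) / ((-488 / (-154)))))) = 84895051113067 / 107669331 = 788479.41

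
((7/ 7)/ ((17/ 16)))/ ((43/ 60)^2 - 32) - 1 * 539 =-1038692813/ 1926967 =-539.03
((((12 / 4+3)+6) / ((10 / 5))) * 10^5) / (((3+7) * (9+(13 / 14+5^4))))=280000 / 2963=94.50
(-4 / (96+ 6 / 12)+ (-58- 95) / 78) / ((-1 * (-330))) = -10051 / 1655940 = -0.01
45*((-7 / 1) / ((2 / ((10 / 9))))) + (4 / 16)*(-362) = -531 / 2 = -265.50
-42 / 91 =-6 / 13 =-0.46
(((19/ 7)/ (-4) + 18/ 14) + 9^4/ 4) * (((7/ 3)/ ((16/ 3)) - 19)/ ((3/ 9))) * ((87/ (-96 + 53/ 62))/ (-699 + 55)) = -13800584061/ 106370768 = -129.74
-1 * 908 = -908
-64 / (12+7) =-3.37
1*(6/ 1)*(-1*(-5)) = 30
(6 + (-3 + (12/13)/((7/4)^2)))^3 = 9300746727/258474853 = 35.98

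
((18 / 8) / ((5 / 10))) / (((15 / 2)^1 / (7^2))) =147 / 5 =29.40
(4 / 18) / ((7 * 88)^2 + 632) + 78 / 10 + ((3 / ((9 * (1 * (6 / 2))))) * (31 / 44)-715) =-16630049639 / 23517945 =-707.12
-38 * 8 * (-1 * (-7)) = -2128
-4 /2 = -2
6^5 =7776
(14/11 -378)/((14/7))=-2072/11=-188.36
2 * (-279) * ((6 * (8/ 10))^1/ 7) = -382.63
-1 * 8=-8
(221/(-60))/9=-221/540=-0.41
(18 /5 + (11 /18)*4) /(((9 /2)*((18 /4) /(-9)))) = -1088 /405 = -2.69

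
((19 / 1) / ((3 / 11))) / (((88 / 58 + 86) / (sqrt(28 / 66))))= 551 * sqrt(462) / 22842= 0.52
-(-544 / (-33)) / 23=-544 / 759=-0.72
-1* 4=-4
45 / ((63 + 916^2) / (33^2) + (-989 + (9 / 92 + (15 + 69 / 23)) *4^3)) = 1127115 / 23539214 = 0.05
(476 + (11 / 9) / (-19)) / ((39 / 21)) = 569695 / 2223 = 256.27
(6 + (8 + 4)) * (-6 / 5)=-108 / 5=-21.60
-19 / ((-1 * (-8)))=-19 / 8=-2.38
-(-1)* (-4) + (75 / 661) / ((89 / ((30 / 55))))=-2588026 / 647119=-4.00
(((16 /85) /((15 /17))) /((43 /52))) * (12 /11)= 0.28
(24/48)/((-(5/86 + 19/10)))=-0.26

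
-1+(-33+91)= 57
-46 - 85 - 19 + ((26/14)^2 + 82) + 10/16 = -25059/392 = -63.93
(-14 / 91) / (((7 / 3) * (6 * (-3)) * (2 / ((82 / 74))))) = 41 / 20202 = 0.00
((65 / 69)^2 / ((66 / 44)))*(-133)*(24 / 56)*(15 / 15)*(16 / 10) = -256880 / 4761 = -53.96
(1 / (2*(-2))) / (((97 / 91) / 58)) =-2639 / 194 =-13.60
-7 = -7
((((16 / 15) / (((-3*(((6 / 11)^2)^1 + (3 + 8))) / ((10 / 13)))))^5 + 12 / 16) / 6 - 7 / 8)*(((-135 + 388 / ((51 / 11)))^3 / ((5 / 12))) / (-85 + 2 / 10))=-16882064675673159464320220906522955715 / 5886379614499593529232044723444776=-2867.99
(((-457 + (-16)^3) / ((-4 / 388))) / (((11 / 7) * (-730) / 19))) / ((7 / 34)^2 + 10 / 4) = -33950710234 / 11800085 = -2877.16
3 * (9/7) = 27/7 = 3.86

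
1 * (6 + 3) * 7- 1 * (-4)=67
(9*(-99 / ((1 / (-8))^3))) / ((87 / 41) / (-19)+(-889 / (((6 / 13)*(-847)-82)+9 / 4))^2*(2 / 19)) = 212877873679680000 / 123121065313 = 1729012.60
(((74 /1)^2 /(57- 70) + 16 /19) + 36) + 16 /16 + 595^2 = 87349478 /247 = 353641.61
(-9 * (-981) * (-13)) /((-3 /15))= 573885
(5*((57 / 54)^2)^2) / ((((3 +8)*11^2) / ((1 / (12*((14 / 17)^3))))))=3201335365 / 4600800787968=0.00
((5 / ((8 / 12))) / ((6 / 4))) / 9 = 5 / 9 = 0.56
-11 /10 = -1.10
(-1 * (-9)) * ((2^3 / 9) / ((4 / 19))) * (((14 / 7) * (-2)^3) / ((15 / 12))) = -2432 / 5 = -486.40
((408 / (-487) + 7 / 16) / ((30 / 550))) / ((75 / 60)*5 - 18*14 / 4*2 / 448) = -343090 / 279051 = -1.23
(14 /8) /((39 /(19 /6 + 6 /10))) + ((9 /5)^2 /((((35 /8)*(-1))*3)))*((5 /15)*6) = -265927 /819000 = -0.32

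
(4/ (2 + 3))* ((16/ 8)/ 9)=8/ 45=0.18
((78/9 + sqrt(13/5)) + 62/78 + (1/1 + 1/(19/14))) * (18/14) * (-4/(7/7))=-99576/1729 - 36 * sqrt(65)/35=-65.88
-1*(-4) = 4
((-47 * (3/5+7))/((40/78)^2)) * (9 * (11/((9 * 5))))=-14940783/5000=-2988.16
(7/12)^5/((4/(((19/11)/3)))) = 319333/32845824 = 0.01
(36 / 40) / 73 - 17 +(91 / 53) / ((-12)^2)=-47289001 / 2785680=-16.98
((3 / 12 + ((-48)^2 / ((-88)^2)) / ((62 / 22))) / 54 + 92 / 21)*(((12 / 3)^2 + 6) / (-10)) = -2262179 / 234360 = -9.65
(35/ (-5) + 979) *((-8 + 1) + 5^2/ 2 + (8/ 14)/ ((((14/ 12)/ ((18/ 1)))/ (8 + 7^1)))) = 6560514/ 49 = 133888.04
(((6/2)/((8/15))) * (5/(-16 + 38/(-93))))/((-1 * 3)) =6975/12208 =0.57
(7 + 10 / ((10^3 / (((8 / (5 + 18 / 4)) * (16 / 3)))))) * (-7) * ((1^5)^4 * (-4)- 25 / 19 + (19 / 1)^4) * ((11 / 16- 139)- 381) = 722865582067643 / 216600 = 3337329557.10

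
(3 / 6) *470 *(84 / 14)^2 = 8460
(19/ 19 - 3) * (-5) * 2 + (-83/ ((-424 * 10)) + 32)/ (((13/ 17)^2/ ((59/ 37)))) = 2845149313/ 26512720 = 107.31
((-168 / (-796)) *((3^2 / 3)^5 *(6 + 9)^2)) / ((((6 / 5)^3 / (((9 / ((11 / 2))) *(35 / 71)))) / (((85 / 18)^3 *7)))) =3970709.23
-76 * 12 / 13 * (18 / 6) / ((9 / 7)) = -2128 / 13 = -163.69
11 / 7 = 1.57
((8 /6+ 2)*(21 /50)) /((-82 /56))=-196 /205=-0.96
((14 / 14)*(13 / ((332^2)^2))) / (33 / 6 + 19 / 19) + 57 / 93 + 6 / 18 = 534570527837 / 564943853184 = 0.95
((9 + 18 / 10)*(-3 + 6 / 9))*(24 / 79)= -3024 / 395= -7.66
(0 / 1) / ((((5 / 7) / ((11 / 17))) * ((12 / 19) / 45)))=0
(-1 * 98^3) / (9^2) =-941192 / 81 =-11619.65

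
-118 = -118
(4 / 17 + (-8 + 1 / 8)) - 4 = -1583 / 136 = -11.64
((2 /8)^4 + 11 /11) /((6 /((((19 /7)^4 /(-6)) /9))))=-33492497 /199148544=-0.17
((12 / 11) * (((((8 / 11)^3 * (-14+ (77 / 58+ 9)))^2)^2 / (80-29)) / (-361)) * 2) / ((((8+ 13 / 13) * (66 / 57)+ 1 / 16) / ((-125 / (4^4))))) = 552533090333884416000 / 25135150181145456334025011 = 0.00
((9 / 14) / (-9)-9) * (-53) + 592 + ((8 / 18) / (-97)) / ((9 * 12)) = 354012835 / 329994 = 1072.79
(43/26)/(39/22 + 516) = 473/148083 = 0.00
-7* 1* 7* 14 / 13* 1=-686 / 13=-52.77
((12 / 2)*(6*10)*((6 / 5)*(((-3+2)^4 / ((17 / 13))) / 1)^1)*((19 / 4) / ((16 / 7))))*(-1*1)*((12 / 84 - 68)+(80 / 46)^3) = 35554606425 / 827356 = 42973.77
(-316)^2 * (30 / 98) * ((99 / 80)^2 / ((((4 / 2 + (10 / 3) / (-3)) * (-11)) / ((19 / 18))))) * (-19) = 6022271673 / 62720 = 96018.36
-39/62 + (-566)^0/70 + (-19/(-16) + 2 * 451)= 15668663/17360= 902.57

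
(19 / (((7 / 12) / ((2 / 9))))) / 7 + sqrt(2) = 2.45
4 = 4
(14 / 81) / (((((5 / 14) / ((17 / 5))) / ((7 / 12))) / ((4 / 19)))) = 23324 / 115425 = 0.20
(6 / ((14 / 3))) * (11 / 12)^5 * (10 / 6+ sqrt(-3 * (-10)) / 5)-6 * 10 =-34031225 / 580608+ 161051 * sqrt(30) / 967680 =-57.70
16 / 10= 8 / 5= 1.60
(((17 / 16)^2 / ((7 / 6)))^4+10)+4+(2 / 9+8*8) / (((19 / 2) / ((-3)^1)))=-198528771583351 / 36737271201792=-5.40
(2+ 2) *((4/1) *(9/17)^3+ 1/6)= 44818/14739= 3.04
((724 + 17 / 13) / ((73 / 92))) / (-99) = -289156 / 31317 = -9.23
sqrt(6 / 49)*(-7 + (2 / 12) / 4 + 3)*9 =-285*sqrt(6) / 56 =-12.47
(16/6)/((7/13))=104/21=4.95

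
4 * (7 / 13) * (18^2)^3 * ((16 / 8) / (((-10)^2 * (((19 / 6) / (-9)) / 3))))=-77139724032 / 6175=-12492263.00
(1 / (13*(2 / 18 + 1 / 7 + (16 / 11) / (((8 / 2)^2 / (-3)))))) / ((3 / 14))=-3234 / 169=-19.14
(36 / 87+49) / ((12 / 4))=1433 / 87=16.47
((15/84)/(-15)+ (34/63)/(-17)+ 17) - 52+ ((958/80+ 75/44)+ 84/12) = -398173/27720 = -14.36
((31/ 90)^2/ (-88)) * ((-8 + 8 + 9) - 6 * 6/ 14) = -961/ 110880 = -0.01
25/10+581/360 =1481/360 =4.11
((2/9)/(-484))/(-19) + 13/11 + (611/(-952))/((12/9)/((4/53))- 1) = 1126059997/984891600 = 1.14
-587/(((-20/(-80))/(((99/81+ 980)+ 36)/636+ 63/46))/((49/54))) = -6325.67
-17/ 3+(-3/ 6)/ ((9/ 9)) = -37/ 6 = -6.17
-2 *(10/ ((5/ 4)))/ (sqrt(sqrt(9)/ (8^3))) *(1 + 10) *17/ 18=-23936 *sqrt(6)/ 27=-2171.52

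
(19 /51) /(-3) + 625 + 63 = 105245 /153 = 687.88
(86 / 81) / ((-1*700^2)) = -43 / 19845000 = -0.00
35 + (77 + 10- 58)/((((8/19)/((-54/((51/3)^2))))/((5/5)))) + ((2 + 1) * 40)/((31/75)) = 11197073/35836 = 312.45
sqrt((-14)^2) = 14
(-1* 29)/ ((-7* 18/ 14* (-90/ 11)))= -319/ 810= -0.39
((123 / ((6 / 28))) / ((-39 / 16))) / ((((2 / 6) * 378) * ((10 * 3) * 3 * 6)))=-164 / 47385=-0.00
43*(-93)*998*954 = -3807415908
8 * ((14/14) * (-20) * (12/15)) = -128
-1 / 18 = -0.06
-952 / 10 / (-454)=238 / 1135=0.21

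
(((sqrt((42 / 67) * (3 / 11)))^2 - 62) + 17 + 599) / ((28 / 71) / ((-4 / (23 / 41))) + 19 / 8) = 9511378112 / 39813477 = 238.90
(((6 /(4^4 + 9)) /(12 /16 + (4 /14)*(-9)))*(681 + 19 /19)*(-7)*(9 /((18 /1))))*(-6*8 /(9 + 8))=-83.78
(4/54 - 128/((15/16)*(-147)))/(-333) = -6634/2202795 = -0.00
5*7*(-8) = -280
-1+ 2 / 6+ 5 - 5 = -2 / 3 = -0.67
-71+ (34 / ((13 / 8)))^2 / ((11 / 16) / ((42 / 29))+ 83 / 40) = 145790807 / 1447823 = 100.70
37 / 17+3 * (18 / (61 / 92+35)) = 12109 / 3281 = 3.69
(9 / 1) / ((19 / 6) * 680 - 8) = 27 / 6436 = 0.00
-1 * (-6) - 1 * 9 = -3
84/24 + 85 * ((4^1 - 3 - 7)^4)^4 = 239794342133763.50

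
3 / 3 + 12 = 13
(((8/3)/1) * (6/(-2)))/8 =-1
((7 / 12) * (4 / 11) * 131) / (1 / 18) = 5502 / 11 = 500.18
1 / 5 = 0.20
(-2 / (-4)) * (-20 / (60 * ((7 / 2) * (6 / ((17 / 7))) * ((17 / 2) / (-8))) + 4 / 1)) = 40 / 2189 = 0.02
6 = 6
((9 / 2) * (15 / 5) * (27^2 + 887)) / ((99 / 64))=155136 / 11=14103.27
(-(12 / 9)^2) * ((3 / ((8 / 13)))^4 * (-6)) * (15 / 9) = 1285245 / 128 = 10040.98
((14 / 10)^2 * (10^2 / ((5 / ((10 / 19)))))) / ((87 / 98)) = 38416 / 1653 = 23.24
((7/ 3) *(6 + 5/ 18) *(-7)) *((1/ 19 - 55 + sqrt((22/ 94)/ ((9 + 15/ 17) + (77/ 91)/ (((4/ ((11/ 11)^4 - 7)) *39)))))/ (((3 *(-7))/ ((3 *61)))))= -48959.77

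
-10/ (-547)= 10/ 547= 0.02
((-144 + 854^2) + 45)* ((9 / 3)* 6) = 13125906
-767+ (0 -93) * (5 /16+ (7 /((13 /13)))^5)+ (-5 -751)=-1564603.06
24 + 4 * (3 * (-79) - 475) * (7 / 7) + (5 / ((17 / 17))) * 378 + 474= -460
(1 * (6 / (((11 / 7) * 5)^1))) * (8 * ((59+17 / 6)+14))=5096 / 11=463.27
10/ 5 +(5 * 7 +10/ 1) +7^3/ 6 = 625/ 6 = 104.17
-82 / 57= -1.44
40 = 40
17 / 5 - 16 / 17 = 209 / 85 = 2.46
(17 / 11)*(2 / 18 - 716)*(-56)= 6133736 / 99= 61956.93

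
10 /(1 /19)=190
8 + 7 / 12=103 / 12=8.58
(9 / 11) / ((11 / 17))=153 / 121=1.26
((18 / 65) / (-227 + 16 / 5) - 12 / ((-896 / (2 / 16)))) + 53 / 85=460861199 / 738599680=0.62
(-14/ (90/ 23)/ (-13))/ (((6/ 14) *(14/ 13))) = 161/ 270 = 0.60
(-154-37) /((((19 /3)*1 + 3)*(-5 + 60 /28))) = 573 /80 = 7.16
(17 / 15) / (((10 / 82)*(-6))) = -697 / 450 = -1.55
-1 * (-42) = 42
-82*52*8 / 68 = -501.65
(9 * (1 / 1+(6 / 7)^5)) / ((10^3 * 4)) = 221247 / 67228000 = 0.00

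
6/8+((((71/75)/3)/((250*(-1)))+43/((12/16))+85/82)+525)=2694247303/4612500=584.12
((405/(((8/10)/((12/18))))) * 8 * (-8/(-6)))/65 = 720/13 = 55.38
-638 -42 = -680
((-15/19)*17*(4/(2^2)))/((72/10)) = -425/228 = -1.86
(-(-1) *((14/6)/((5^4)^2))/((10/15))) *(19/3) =133/2343750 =0.00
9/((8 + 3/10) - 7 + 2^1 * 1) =30/11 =2.73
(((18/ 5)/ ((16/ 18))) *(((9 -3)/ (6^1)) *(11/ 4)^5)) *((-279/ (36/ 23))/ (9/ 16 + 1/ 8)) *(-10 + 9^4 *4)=-11091232464741/ 2560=-4332512681.54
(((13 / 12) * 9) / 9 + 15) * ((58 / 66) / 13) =5597 / 5148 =1.09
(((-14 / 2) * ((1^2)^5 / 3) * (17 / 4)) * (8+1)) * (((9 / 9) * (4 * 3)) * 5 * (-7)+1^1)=149583 / 4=37395.75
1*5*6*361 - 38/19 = 10828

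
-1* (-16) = 16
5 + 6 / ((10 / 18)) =79 / 5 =15.80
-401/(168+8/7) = -2807/1184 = -2.37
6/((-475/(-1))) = 0.01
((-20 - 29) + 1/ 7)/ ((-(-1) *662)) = -171/ 2317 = -0.07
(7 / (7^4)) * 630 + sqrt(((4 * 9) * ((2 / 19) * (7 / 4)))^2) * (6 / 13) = 59274 / 12103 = 4.90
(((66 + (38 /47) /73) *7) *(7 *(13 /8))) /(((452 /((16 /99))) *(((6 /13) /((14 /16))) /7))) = 22975046549 /921182328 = 24.94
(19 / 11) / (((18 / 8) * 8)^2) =19 / 3564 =0.01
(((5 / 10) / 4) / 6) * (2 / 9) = 1 / 216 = 0.00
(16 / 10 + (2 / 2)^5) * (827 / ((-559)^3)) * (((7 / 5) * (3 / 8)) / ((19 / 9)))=-156303 / 51059395400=-0.00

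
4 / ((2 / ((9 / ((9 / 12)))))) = 24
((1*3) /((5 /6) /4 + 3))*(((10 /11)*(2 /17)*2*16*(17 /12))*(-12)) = -46080 /847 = -54.40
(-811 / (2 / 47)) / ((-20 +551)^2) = -38117 / 563922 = -0.07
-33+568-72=463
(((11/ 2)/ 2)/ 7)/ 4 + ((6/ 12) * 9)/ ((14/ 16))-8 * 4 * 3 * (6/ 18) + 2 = -2773/ 112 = -24.76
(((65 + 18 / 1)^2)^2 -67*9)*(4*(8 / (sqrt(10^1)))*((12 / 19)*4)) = 1213233702.54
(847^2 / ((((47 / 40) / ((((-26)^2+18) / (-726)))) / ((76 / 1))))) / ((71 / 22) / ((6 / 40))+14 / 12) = -137596437440 / 70359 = -1955633.78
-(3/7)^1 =-3/7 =-0.43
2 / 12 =1 / 6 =0.17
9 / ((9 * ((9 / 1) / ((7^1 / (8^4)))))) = 7 / 36864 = 0.00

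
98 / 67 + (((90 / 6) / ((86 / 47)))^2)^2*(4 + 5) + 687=151484596466507 / 3664954672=41333.28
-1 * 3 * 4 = -12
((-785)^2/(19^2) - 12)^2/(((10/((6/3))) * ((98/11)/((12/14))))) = 12355630433817/223500515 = 55282.34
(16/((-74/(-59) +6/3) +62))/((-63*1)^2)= 472/7640325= 0.00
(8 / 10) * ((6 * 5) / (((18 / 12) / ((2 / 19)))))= 32 / 19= 1.68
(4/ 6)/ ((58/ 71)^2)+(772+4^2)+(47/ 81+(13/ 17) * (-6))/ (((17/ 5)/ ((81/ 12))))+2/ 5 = 11395721411/ 14582940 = 781.44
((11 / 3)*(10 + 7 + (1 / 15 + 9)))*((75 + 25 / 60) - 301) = -11642807 / 540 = -21560.75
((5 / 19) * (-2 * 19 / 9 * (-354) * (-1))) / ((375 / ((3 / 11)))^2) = -236 / 1134375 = -0.00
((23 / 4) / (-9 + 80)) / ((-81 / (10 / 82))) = -115 / 943164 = -0.00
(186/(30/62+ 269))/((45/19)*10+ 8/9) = 492993/17551754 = 0.03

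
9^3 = 729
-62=-62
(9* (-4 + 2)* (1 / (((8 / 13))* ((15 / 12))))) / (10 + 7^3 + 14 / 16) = -936 / 14155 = -0.07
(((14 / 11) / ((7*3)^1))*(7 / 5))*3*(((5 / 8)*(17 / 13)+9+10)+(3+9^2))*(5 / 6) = 25193 / 1144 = 22.02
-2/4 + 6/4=1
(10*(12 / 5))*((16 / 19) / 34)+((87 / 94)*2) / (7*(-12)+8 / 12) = 2171697 / 3795250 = 0.57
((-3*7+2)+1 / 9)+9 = -89 / 9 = -9.89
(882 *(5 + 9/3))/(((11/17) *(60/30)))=59976/11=5452.36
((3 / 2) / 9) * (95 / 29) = 95 / 174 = 0.55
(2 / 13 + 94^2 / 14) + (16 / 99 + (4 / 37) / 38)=3999250042 / 6333327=631.46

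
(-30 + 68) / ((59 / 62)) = 39.93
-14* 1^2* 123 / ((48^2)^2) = -287 / 884736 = -0.00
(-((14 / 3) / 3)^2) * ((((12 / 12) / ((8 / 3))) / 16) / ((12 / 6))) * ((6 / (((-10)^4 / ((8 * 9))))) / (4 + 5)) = -49 / 360000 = -0.00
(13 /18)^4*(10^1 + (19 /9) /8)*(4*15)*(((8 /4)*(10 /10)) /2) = 105532895 /629856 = 167.55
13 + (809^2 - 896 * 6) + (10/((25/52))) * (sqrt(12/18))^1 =104 * sqrt(6)/15 + 649118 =649134.98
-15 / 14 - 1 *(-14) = 181 / 14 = 12.93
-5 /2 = -2.50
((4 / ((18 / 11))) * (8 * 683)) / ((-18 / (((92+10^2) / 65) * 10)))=-7693312 / 351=-21918.27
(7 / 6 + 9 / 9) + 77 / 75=3.19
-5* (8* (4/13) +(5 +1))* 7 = -3850/13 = -296.15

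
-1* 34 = -34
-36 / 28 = -9 / 7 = -1.29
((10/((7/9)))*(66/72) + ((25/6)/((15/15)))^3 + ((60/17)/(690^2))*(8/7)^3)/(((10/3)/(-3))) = -280246872439/3701518800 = -75.71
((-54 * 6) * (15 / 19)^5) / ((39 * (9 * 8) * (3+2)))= -455625 / 64378574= -0.01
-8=-8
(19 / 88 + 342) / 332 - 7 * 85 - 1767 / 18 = -60664327 / 87648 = -692.14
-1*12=-12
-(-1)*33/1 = 33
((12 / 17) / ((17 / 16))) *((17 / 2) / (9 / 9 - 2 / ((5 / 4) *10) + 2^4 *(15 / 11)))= 8800 / 35309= 0.25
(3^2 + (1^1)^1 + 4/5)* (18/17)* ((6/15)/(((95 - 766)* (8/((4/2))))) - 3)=-9783666/285175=-34.31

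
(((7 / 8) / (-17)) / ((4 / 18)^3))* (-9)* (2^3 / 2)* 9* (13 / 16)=5373459 / 4352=1234.71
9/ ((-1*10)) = -9/ 10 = -0.90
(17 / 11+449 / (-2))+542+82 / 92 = 319.94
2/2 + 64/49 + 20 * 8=162.31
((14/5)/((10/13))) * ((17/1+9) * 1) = 2366/25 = 94.64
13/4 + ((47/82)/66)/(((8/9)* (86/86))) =47045/14432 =3.26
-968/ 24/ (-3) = 121/ 9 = 13.44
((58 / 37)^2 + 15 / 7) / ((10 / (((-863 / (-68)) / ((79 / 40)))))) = 38043629 / 12869969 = 2.96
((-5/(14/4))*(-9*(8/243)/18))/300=2/25515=0.00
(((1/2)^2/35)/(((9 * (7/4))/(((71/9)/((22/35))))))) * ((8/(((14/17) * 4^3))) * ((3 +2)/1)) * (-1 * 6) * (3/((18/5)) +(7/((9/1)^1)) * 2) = -259505/4191264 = -0.06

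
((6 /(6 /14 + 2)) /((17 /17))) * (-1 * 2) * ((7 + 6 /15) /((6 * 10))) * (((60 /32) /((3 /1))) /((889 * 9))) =-37 /777240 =-0.00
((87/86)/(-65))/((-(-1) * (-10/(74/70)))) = 3219/1956500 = 0.00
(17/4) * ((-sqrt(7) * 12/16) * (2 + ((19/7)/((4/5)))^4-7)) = -3997244595 * sqrt(7)/9834496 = -1075.37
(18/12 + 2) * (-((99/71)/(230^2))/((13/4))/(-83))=693/2026308050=0.00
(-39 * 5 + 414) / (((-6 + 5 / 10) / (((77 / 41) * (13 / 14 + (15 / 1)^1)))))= -1191.15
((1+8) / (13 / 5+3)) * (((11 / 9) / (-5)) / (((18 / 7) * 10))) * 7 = -77 / 720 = -0.11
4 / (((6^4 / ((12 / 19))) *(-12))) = -1 / 6156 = -0.00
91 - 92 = -1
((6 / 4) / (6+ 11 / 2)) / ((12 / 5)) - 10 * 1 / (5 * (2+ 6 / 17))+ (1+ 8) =1887 / 230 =8.20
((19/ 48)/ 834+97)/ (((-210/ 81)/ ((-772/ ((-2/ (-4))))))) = 2248328217/ 38920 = 57767.94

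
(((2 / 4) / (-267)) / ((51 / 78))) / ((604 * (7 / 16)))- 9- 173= -873185638 / 4797723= -182.00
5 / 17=0.29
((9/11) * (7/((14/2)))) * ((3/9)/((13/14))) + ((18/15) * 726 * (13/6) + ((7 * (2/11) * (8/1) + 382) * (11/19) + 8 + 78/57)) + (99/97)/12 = 2124.40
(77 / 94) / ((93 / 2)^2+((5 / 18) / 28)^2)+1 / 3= 25843906535 / 77443703061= 0.33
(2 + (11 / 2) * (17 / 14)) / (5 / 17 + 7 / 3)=12393 / 3752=3.30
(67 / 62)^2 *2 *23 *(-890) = -47809.48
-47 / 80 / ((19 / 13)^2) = -7943 / 28880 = -0.28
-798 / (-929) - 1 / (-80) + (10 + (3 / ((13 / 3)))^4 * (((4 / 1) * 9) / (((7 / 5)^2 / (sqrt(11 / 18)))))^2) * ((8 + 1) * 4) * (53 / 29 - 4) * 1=-94697686875407477 / 21114034563440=-4485.06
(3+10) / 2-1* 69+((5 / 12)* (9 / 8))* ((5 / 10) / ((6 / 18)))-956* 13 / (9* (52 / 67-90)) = -79747823 / 1721664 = -46.32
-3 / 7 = -0.43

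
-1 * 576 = -576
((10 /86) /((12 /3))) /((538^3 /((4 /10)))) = 1 /13391994992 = 0.00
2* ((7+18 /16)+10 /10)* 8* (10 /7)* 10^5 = 146000000 /7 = 20857142.86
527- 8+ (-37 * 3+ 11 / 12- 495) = -86.08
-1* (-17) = 17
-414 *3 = -1242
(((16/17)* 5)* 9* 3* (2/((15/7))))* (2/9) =26.35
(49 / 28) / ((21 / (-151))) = -12.58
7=7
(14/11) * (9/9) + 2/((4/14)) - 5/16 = 1401/176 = 7.96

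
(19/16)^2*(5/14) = 1805/3584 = 0.50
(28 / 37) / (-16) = -7 / 148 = -0.05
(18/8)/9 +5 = 21/4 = 5.25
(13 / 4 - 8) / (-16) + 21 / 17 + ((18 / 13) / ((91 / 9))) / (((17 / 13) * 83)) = 12601219 / 8217664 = 1.53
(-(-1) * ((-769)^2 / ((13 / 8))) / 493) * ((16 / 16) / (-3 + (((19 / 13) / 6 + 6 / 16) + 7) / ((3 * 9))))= -3065615424 / 11287235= -271.60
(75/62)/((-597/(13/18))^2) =4225/2386514664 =0.00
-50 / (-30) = 5 / 3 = 1.67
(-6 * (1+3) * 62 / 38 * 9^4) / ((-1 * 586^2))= 1220346 / 1631131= 0.75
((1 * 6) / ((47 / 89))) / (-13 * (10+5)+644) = 534 / 21103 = 0.03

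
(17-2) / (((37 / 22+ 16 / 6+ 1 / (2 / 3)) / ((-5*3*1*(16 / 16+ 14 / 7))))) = -22275 / 193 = -115.41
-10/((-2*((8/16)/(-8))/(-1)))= 80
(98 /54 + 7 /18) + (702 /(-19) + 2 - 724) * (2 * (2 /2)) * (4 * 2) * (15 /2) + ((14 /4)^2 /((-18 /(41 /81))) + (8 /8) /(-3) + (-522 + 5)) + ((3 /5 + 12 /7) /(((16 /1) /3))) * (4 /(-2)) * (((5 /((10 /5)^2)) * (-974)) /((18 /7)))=-40413119021 /443232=-91178.25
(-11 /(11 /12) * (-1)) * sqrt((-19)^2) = 228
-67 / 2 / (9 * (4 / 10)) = -335 / 36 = -9.31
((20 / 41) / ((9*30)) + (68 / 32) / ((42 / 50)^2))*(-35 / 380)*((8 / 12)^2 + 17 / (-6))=56229337 / 84805056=0.66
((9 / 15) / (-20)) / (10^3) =-3 / 100000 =-0.00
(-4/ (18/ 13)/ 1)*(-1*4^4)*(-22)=-146432/ 9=-16270.22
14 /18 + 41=376 /9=41.78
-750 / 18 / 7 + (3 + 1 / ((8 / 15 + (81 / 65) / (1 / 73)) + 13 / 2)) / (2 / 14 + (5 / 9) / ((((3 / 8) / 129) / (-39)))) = -747830270498 / 125626961397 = -5.95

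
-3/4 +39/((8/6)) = 57/2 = 28.50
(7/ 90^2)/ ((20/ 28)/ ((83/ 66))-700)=-4067/ 3291597000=-0.00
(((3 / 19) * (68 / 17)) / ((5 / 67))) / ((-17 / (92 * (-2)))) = 147936 / 1615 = 91.60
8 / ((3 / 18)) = 48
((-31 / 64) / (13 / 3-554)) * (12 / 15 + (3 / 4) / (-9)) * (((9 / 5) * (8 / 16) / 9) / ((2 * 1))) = 1333 / 42214400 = 0.00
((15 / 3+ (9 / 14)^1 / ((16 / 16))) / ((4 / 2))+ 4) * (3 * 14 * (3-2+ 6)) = 4011 / 2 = 2005.50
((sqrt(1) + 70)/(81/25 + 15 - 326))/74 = -1775/569356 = -0.00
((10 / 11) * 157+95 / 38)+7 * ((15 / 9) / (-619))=5932345 / 40854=145.21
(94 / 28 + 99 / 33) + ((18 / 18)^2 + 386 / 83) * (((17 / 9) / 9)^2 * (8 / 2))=56056403 / 7623882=7.35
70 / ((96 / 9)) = 105 / 16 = 6.56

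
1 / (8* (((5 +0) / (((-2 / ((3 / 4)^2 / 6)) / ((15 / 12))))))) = -32 / 75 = -0.43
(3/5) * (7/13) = 21/65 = 0.32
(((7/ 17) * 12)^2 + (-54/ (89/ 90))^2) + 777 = 8660639289/ 2289169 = 3783.31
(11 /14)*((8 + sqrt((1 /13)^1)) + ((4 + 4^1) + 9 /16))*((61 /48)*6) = 671*sqrt(13) /1456 + 177815 /1792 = 100.89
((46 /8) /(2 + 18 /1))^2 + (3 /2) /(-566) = 144907 /1811200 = 0.08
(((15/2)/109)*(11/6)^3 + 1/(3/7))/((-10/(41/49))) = -1774439/7691040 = -0.23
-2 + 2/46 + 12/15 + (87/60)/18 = -8909/8280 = -1.08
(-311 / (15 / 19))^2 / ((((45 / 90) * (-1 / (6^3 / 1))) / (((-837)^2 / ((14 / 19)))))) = -11154336413133384 / 175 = -63739065217905.05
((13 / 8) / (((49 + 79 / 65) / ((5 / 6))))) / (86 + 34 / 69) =97175 / 311672832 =0.00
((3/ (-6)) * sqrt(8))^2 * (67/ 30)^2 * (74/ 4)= 166093/ 900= 184.55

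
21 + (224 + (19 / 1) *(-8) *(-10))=1765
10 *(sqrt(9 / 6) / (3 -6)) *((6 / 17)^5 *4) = -51840 *sqrt(6) / 1419857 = -0.09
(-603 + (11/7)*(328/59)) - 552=-473407/413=-1146.26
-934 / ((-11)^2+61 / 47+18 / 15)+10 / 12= -6.73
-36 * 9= -324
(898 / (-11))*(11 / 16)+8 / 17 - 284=-46193 / 136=-339.65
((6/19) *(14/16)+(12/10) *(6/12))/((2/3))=999/760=1.31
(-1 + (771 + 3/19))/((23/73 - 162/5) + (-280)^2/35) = 5341045/15311891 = 0.35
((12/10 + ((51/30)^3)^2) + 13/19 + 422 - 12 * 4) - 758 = -6801586189/19000000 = -357.98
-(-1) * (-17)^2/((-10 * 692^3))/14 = -289/46392344320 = -0.00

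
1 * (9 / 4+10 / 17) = 2.84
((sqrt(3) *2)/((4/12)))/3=2 *sqrt(3)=3.46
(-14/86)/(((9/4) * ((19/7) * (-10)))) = 98/36765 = 0.00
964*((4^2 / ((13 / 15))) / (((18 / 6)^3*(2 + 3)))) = 15424 / 117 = 131.83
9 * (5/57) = 15/19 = 0.79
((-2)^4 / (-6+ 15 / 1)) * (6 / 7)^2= 64 / 49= 1.31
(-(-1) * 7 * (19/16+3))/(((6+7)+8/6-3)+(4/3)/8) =2.55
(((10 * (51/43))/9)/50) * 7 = 119/645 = 0.18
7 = 7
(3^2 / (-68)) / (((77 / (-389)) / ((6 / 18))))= 1167 / 5236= 0.22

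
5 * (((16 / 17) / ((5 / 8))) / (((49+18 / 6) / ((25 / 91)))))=800 / 20111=0.04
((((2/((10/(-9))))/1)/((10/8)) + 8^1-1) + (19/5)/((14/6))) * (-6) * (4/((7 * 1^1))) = -24.65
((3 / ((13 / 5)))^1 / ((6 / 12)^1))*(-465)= -13950 / 13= -1073.08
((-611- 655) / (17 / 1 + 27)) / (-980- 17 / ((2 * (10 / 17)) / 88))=3165 / 247676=0.01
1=1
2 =2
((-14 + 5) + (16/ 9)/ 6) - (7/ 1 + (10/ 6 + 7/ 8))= -18.25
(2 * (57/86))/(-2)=-57/86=-0.66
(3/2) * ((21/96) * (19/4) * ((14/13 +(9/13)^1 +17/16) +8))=898947/53248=16.88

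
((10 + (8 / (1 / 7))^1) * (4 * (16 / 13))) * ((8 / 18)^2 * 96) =720896 / 117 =6161.50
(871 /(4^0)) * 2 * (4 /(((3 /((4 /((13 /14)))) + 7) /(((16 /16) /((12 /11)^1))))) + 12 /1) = 28101944 /1293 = 21733.91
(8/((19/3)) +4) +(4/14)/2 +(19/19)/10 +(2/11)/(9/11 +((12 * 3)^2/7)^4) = 45449773307986507/8254567594964250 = 5.51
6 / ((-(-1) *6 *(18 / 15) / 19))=95 / 6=15.83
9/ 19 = 0.47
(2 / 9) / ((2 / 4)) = 4 / 9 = 0.44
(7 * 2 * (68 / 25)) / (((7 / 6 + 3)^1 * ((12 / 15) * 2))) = 5.71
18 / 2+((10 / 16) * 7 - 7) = 51 / 8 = 6.38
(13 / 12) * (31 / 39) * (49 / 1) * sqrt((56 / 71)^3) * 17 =723044 * sqrt(994) / 45369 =502.46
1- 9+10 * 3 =22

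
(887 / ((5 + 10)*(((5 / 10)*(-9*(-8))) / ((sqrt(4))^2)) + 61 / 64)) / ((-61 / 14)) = -113536 / 75823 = -1.50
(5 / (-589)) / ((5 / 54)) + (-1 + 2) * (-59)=-34805 / 589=-59.09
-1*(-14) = 14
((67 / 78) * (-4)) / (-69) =134 / 2691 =0.05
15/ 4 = 3.75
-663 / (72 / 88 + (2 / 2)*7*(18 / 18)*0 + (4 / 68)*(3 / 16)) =-661232 / 827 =-799.56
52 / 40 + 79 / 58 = 386 / 145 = 2.66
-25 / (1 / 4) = -100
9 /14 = 0.64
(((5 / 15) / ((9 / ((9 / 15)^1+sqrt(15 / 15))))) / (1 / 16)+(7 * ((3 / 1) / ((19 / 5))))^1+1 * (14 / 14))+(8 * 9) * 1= 203852 / 2565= 79.47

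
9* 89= 801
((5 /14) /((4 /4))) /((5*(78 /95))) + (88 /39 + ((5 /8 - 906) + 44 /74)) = -24308043 /26936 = -902.44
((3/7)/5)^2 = 9/1225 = 0.01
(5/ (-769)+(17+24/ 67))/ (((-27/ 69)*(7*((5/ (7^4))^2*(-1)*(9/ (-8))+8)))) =-45157115903648/ 57027844427241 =-0.79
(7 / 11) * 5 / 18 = 35 / 198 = 0.18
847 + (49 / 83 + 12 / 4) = 70599 / 83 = 850.59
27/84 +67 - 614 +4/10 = -76479/140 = -546.28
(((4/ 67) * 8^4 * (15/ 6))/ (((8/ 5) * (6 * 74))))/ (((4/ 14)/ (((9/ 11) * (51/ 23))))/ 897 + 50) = 66830400/ 3882964297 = 0.02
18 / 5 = 3.60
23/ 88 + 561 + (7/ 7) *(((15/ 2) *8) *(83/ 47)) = 2759617/ 4136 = 667.22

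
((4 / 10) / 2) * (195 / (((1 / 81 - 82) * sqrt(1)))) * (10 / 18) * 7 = -12285 / 6641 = -1.85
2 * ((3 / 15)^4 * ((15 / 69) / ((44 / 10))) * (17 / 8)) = 17 / 50600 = 0.00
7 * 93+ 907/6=4813/6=802.17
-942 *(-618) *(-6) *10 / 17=-34929360 / 17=-2054668.24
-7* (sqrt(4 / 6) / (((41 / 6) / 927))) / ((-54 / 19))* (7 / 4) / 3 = 95893* sqrt(6) / 1476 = 159.14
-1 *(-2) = 2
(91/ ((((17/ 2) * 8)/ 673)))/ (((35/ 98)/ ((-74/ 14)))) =-2265991/ 170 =-13329.36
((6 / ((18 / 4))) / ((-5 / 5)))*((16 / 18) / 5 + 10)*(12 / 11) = -7328 / 495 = -14.80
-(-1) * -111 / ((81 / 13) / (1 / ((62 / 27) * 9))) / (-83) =0.01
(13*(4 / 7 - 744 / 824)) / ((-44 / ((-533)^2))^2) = -250755281674547 / 1395856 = -179642657.75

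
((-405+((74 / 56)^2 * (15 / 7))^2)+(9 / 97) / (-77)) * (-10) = 62826018393465 / 16068029824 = 3910.00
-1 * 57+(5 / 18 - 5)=-1111 / 18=-61.72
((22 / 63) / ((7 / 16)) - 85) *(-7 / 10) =37133 / 630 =58.94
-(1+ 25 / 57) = -82 / 57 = -1.44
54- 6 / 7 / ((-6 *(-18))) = 6803 / 126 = 53.99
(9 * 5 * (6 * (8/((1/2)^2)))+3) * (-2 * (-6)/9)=11524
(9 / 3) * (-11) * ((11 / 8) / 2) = -363 / 16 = -22.69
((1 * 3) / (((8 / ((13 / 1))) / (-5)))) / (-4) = 195 / 32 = 6.09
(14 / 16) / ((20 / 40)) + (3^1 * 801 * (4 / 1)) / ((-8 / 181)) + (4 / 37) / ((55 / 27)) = -217469.70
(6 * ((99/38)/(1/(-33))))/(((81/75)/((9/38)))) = -81675/722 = -113.12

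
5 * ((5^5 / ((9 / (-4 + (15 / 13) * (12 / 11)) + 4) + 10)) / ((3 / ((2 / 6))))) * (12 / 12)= 6125000 / 37809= 162.00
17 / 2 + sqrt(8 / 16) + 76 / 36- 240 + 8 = -3985 / 18 + sqrt(2) / 2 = -220.68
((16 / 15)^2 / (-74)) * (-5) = 128 / 1665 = 0.08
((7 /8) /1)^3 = 343 /512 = 0.67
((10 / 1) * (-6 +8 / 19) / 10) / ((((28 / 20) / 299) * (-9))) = 158470 / 1197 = 132.39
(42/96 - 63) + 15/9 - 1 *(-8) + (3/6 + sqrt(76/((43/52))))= -42.81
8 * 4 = 32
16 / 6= 8 / 3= 2.67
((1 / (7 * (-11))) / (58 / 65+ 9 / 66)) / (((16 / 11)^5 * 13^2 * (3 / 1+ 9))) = -805255 / 842180591616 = -0.00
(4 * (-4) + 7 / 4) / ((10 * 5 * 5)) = -57 / 1000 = -0.06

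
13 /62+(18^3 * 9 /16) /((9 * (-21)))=-3721 /217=-17.15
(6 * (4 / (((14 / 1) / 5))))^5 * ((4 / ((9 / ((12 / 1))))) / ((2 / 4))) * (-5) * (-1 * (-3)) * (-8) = 995328000000 / 16807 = 59221038.85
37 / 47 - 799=-37516 / 47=-798.21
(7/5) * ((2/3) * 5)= 14/3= 4.67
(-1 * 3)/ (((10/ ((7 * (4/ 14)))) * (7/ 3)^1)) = -0.26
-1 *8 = -8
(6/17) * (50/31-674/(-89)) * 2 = 304128/46903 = 6.48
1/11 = 0.09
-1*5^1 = -5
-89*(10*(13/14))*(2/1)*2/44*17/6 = -98345/462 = -212.87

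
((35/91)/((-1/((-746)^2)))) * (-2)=5565160/13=428089.23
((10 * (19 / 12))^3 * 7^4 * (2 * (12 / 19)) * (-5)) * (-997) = 60011160902.78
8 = 8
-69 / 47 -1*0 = -69 / 47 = -1.47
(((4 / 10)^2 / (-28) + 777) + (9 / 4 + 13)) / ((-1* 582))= -184857 / 135800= -1.36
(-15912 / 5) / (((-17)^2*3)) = -312 / 85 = -3.67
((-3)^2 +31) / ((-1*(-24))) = 1.67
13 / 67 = 0.19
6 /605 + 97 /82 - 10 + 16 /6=-913889 /148830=-6.14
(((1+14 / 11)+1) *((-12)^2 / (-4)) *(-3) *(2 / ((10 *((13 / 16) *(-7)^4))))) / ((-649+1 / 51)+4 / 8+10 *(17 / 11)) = -6345216 / 110845946575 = -0.00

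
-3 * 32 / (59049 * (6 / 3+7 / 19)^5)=-79235168 / 3632067084375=-0.00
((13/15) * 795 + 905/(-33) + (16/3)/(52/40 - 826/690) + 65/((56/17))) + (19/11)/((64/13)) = 769917773/1049664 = 733.49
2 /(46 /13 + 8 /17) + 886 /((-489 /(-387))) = 50668265 /72209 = 701.69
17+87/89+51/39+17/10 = 242799/11570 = 20.99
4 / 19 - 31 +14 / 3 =-26.12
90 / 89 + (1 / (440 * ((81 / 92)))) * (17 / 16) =12865199 / 12687840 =1.01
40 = 40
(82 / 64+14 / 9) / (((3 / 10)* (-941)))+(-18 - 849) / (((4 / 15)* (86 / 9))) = -5947700285 / 17480016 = -340.26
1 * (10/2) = 5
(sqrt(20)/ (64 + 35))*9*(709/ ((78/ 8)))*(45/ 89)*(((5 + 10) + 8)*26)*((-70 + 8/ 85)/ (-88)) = 581377164*sqrt(5)/ 183073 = 7100.99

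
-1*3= -3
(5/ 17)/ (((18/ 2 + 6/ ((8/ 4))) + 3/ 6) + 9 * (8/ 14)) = 70/ 4199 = 0.02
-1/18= -0.06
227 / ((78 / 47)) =10669 / 78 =136.78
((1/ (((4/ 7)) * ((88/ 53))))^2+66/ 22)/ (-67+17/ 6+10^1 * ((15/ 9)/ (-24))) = -4584177/ 72328960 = -0.06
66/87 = 22/29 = 0.76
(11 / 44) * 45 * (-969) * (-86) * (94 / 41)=2149407.44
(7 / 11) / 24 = 7 / 264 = 0.03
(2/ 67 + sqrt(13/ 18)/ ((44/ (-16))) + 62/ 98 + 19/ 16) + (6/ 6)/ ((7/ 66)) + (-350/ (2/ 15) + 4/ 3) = -411670565/ 157584 - 2 *sqrt(26)/ 33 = -2612.70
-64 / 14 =-32 / 7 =-4.57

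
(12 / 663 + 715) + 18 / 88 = 6954825 / 9724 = 715.22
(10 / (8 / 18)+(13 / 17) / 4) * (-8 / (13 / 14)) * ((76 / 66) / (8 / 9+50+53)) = -4925256 / 2272985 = -2.17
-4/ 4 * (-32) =32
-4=-4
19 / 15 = 1.27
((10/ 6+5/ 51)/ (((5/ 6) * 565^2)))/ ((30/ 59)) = 354/ 27134125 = 0.00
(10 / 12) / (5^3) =0.01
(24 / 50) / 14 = 6 / 175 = 0.03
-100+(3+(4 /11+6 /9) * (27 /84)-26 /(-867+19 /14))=-180359497 /1866326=-96.64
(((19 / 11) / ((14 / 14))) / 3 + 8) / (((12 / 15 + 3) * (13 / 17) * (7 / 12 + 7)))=96220 / 247247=0.39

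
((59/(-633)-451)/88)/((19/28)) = -999397/132297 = -7.55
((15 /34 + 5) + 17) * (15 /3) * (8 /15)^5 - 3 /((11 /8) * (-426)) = 4.85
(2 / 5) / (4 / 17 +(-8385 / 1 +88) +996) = -34 / 620565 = -0.00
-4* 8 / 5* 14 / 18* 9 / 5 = -224 / 25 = -8.96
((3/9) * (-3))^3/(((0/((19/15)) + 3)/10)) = -10/3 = -3.33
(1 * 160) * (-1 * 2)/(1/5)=-1600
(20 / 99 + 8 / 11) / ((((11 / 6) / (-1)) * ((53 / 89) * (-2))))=8188 / 19239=0.43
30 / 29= 1.03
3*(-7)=-21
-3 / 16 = -0.19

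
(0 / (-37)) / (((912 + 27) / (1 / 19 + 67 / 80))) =0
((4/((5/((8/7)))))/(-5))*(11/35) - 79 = -484227/6125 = -79.06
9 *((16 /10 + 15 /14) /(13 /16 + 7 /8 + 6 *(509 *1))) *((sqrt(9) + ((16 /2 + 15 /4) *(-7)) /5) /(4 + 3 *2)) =-150909 /14259875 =-0.01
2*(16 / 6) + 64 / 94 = 848 / 141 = 6.01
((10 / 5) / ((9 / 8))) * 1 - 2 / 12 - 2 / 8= 49 / 36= 1.36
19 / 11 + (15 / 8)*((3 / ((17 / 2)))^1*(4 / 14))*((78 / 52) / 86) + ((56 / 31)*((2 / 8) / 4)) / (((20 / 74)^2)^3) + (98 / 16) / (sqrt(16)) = 1022302378496181 / 3489794000000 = 292.94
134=134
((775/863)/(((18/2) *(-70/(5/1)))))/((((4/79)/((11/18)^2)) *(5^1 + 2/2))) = -7408225/845546688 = -0.01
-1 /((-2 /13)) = 13 /2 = 6.50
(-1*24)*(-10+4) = 144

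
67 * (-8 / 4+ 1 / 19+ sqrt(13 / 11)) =-2479 / 19+ 67 * sqrt(143) / 11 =-57.64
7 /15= 0.47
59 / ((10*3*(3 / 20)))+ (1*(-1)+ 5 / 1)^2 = 262 / 9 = 29.11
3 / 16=0.19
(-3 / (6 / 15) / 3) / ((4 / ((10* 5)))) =-125 / 4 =-31.25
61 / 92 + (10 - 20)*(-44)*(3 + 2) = 202461 / 92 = 2200.66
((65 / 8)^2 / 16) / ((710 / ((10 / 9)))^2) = 4225 / 418120704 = 0.00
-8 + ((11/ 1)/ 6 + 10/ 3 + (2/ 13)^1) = -209/ 78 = -2.68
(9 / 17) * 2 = 18 / 17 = 1.06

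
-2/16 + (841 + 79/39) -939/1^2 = -29983/312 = -96.10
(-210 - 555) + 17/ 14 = -10693/ 14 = -763.79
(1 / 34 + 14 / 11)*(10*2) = 4870 / 187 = 26.04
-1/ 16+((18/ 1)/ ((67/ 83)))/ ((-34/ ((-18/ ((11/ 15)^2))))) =48267781/ 2205104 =21.89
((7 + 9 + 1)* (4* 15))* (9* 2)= 18360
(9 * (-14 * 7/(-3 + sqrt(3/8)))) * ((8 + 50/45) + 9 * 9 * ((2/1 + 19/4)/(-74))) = 224861 * sqrt(6)/5106 + 449722/851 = 636.34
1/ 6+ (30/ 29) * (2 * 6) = 2189/ 174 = 12.58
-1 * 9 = -9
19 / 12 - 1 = 7 / 12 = 0.58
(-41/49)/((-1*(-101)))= -41/4949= -0.01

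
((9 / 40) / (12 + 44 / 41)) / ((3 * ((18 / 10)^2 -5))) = -615 / 188672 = -0.00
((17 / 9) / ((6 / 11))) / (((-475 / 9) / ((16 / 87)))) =-1496 / 123975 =-0.01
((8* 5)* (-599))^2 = 574081600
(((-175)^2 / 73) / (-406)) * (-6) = 13125 / 2117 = 6.20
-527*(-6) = 3162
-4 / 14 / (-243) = 2 / 1701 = 0.00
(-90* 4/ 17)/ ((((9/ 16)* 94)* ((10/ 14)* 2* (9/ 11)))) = -2464/ 7191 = -0.34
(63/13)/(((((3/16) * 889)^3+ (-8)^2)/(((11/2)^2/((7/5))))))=5575680/246614382391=0.00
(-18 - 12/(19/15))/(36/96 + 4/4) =-4176/209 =-19.98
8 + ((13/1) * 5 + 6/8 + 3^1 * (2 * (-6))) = 151/4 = 37.75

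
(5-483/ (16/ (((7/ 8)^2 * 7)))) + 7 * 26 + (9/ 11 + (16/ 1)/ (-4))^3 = -9538911/ 1362944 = -7.00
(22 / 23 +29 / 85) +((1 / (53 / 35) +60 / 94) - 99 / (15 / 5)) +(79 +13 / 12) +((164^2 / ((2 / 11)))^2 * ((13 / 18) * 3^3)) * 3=74809779141962944469 / 58438860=1280137551313.68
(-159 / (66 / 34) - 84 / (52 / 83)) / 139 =-30886 / 19877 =-1.55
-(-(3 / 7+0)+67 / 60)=-289 / 420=-0.69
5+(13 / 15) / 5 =388 / 75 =5.17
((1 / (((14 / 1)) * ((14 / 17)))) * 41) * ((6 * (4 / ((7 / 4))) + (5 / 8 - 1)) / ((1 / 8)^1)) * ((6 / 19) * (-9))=-14057793 / 13034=-1078.55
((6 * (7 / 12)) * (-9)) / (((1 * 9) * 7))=-1 / 2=-0.50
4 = 4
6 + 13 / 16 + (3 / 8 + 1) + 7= 243 / 16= 15.19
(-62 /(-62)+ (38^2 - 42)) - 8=1395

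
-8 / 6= -4 / 3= -1.33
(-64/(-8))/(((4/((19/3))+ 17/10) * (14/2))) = 1520/3101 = 0.49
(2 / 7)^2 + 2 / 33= 230 / 1617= 0.14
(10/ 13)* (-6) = -60/ 13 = -4.62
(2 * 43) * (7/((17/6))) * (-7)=-25284/17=-1487.29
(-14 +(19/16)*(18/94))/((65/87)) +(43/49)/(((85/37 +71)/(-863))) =-23356722679/811945680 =-28.77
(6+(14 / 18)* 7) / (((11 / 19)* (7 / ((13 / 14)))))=25441 / 9702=2.62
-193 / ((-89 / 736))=142048 / 89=1596.04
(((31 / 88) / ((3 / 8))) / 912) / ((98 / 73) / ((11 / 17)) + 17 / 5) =11315 / 60140016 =0.00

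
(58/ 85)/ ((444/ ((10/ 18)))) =29/ 33966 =0.00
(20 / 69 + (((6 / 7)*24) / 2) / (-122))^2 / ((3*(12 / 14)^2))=9168784 / 478323387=0.02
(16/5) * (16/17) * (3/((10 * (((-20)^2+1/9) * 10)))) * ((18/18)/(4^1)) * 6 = 2592/7652125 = 0.00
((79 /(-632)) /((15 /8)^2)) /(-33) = 8 /7425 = 0.00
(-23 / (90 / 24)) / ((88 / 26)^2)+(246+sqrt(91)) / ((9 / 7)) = 7 * sqrt(91) / 9+461731 / 2420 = 198.22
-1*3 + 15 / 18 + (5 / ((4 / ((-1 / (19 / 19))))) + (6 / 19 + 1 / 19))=-695 / 228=-3.05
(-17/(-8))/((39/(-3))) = -17/104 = -0.16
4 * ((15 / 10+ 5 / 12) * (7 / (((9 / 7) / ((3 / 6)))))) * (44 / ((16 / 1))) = 12397 / 216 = 57.39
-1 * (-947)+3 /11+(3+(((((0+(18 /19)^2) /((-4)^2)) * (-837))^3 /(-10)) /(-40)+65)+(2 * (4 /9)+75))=99251747307853273 /119233080806400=832.42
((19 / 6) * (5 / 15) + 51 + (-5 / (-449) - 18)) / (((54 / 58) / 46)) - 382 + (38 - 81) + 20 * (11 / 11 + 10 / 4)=1328.15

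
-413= -413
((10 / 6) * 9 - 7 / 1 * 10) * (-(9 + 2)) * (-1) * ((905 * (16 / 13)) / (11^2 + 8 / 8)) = -4380200 / 793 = -5523.58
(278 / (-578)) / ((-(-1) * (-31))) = 139 / 8959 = 0.02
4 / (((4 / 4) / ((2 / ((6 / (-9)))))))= -12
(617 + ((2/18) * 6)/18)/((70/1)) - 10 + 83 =2209/27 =81.81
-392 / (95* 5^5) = -392 / 296875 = -0.00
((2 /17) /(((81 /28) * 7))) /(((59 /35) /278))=77840 /81243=0.96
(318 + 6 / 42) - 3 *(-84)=3991 / 7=570.14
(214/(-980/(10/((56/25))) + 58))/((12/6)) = -0.66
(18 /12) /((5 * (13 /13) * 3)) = 1 /10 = 0.10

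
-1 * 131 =-131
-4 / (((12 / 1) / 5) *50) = -1 / 30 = -0.03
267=267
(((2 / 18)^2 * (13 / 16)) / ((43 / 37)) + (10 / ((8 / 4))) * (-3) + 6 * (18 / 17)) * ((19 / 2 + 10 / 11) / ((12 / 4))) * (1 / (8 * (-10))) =1874099131 / 5002145280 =0.37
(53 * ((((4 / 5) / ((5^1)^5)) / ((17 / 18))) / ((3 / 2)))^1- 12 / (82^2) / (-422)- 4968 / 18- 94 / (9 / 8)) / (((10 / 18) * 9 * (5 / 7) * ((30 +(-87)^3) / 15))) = 4268193413349971 / 1861136998280156250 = 0.00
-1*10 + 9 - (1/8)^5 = -32769/32768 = -1.00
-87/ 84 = -29/ 28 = -1.04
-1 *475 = -475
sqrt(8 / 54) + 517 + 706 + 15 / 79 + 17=2 *sqrt(3) / 9 + 97975 / 79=1240.57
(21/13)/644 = 3/1196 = 0.00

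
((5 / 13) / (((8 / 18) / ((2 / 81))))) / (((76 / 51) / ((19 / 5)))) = 17 / 312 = 0.05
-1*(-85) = 85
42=42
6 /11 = 0.55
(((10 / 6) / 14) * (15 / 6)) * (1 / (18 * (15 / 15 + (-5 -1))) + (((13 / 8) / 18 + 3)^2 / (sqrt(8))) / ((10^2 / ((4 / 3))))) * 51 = -85 / 504 + 3366425 * sqrt(2) / 6967296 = 0.51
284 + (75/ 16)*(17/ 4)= 19451/ 64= 303.92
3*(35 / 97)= 105 / 97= 1.08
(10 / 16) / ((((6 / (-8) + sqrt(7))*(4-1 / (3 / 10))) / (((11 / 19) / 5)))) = 99 / 7828 + 33*sqrt(7) / 1957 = 0.06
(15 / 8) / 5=3 / 8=0.38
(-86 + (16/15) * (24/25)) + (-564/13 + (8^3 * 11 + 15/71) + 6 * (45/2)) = 650582394/115375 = 5638.85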